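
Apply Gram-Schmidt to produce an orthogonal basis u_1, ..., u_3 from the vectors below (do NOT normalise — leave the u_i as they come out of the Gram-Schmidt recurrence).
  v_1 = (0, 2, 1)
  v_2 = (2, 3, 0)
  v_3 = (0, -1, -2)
Orthogonal basis:
  u_1 = (0, 2, 1)
  u_2 = (2, 3/5, -6/5)
  u_3 = (-18/29, 12/29, -24/29)

Apply the Gram-Schmidt recurrence
  u_1 = v_1
  u_i = v_i − Σ_{j<i} ((v_i · u_j) / (u_j · u_j)) · u_j.

Step by step this gives:
  u_1 = (0, 2, 1)
  u_2 = (2, 3/5, -6/5)
  u_3 = (-18/29, 12/29, -24/29)

Orthogonality check:
  u_2 · u_1 = 0 (should be 0)
  u_3 · u_1 = 0 (should be 0)
  u_3 · u_2 = 0 (should be 0)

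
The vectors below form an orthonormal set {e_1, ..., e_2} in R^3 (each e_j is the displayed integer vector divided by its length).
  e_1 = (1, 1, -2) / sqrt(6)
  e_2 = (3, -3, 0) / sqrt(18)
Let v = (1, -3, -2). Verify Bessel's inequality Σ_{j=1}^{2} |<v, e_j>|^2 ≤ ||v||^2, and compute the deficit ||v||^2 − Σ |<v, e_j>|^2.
Σ |<v, e_j>|^2 = 26/3; ||v||^2 = 14; deficit = 16/3

Write each e_j = u_j / sqrt(<u_j, u_j>) where u_j is the displayed integer vector. Then <v, e_j> = <v, u_j> / sqrt(<u_j, u_j>), so |<v, e_j>|^2 = <v, u_j>^2 / <u_j, u_j>.
Coefficients: <v, e_1> = 2/sqrt(6), <v, e_2> = 12/sqrt(18).
Square and sum: Σ |<v, e_j>|^2 = 26/3.
Compute ||v||^2 = v·v = 14.
Deficit = 14 − 26/3 = 16/3 ≥ 0, confirming Bessel's inequality. (The deficit equals ||v − Σ <v,e_j> e_j||^2, the squared distance from v to span{e_j}.)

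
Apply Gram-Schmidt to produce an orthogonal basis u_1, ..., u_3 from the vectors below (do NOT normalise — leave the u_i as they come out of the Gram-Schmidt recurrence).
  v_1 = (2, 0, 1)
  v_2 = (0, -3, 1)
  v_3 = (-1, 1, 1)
Orthogonal basis:
  u_1 = (2, 0, 1)
  u_2 = (-2/5, -3, 4/5)
  u_3 = (-33/49, 22/49, 66/49)

Apply the Gram-Schmidt recurrence
  u_1 = v_1
  u_i = v_i − Σ_{j<i} ((v_i · u_j) / (u_j · u_j)) · u_j.

Step by step this gives:
  u_1 = (2, 0, 1)
  u_2 = (-2/5, -3, 4/5)
  u_3 = (-33/49, 22/49, 66/49)

Orthogonality check:
  u_2 · u_1 = 0 (should be 0)
  u_3 · u_1 = 0 (should be 0)
  u_3 · u_2 = 0 (should be 0)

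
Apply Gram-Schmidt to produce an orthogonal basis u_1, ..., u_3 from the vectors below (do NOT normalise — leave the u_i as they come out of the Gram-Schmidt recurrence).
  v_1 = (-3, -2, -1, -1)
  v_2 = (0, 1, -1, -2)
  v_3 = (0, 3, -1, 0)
Orthogonal basis:
  u_1 = (-3, -2, -1, -1)
  u_2 = (1/5, 17/15, -14/15, -29/15)
  u_3 = (-102/89, 134/89, -58/89, 96/89)

Apply the Gram-Schmidt recurrence
  u_1 = v_1
  u_i = v_i − Σ_{j<i} ((v_i · u_j) / (u_j · u_j)) · u_j.

Step by step this gives:
  u_1 = (-3, -2, -1, -1)
  u_2 = (1/5, 17/15, -14/15, -29/15)
  u_3 = (-102/89, 134/89, -58/89, 96/89)

Orthogonality check:
  u_2 · u_1 = 0 (should be 0)
  u_3 · u_1 = 0 (should be 0)
  u_3 · u_2 = 0 (should be 0)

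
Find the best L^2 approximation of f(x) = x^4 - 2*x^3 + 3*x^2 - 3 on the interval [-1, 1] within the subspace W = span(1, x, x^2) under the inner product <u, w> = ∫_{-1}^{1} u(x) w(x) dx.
g(x) = 27*x^2/7 - 6*x/5 - 108/35

The best approximation g ∈ W is the orthogonal projection of f onto W. Writing g = a_0 + a_1 x + a_2 x^2, the coefficients solve the normal equations G · a = b where
  G_{ij} = <φ_i, φ_j> and b_i = <f, φ_i>, with φ_0 = 1, φ_1 = x, φ_2 = x^2.
G =
  [2, 0, 2/3]
  [0, 2/3, 0]
  [2/3, 0, 2/5],
b = (-18/5, -4/5, -18/35).
Solving gives a_0 = -108/35, a_1 = -6/5, a_2 = 27/7, so
  g(x) = 27*x^2/7 - 6*x/5 - 108/35.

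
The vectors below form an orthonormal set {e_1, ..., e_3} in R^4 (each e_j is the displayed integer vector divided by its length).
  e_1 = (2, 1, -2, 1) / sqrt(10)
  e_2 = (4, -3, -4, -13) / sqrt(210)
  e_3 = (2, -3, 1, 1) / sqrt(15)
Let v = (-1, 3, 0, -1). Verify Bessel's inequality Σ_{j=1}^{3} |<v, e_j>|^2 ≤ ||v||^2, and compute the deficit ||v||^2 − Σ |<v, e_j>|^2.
Σ |<v, e_j>|^2 = 48/5; ||v||^2 = 11; deficit = 7/5

Write each e_j = u_j / sqrt(<u_j, u_j>) where u_j is the displayed integer vector. Then <v, e_j> = <v, u_j> / sqrt(<u_j, u_j>), so |<v, e_j>|^2 = <v, u_j>^2 / <u_j, u_j>.
Coefficients: <v, e_1> = 0/sqrt(10), <v, e_2> = 0/sqrt(210), <v, e_3> = -12/sqrt(15).
Square and sum: Σ |<v, e_j>|^2 = 48/5.
Compute ||v||^2 = v·v = 11.
Deficit = 11 − 48/5 = 7/5 ≥ 0, confirming Bessel's inequality. (The deficit equals ||v − Σ <v,e_j> e_j||^2, the squared distance from v to span{e_j}.)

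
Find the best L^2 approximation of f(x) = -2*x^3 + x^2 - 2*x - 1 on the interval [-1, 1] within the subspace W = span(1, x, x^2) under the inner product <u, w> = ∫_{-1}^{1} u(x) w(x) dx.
g(x) = x^2 - 16*x/5 - 1

The best approximation g ∈ W is the orthogonal projection of f onto W. Writing g = a_0 + a_1 x + a_2 x^2, the coefficients solve the normal equations G · a = b where
  G_{ij} = <φ_i, φ_j> and b_i = <f, φ_i>, with φ_0 = 1, φ_1 = x, φ_2 = x^2.
G =
  [2, 0, 2/3]
  [0, 2/3, 0]
  [2/3, 0, 2/5],
b = (-4/3, -32/15, -4/15).
Solving gives a_0 = -1, a_1 = -16/5, a_2 = 1, so
  g(x) = x^2 - 16*x/5 - 1.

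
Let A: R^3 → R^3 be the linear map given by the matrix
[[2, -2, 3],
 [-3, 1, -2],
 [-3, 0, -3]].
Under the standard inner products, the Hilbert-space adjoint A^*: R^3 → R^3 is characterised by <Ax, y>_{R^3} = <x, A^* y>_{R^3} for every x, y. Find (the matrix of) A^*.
A^* = A^T =
[[2, -3, -3],
 [-2, 1, 0],
 [3, -2, -3]]

For real matrices with standard dot products, the defining identity <Ax, y> = <x, A^* y> gives (Ax)^T y = x^T (A^*) y, i.e. x^T A^T y = x^T (A^*) y. Since this holds for all x, y, we must have A^* = A^T. Therefore
A^* =
[[2, -3, -3],
 [-2, 1, 0],
 [3, -2, -3]].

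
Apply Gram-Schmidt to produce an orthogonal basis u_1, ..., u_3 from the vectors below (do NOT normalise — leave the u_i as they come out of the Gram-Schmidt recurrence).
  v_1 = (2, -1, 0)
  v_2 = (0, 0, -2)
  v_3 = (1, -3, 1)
Orthogonal basis:
  u_1 = (2, -1, 0)
  u_2 = (0, 0, -2)
  u_3 = (-1, -2, 0)

Apply the Gram-Schmidt recurrence
  u_1 = v_1
  u_i = v_i − Σ_{j<i} ((v_i · u_j) / (u_j · u_j)) · u_j.

Step by step this gives:
  u_1 = (2, -1, 0)
  u_2 = (0, 0, -2)
  u_3 = (-1, -2, 0)

Orthogonality check:
  u_2 · u_1 = 0 (should be 0)
  u_3 · u_1 = 0 (should be 0)
  u_3 · u_2 = 0 (should be 0)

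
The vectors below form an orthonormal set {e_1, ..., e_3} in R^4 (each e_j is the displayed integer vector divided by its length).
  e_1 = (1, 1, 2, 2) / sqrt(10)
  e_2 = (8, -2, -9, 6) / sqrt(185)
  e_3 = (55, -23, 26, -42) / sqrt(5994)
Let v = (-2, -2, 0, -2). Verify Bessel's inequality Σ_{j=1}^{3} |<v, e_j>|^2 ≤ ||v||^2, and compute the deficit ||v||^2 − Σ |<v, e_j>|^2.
Σ |<v, e_j>|^2 = 776/81; ||v||^2 = 12; deficit = 196/81

Write each e_j = u_j / sqrt(<u_j, u_j>) where u_j is the displayed integer vector. Then <v, e_j> = <v, u_j> / sqrt(<u_j, u_j>), so |<v, e_j>|^2 = <v, u_j>^2 / <u_j, u_j>.
Coefficients: <v, e_1> = -8/sqrt(10), <v, e_2> = -24/sqrt(185), <v, e_3> = 20/sqrt(5994).
Square and sum: Σ |<v, e_j>|^2 = 776/81.
Compute ||v||^2 = v·v = 12.
Deficit = 12 − 776/81 = 196/81 ≥ 0, confirming Bessel's inequality. (The deficit equals ||v − Σ <v,e_j> e_j||^2, the squared distance from v to span{e_j}.)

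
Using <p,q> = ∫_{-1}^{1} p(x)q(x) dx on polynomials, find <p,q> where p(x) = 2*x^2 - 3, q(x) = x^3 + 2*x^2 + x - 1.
<p,q> = 34/15

Expand the product: p(x)·q(x) = 2*x^5 + 4*x^4 - x^3 - 8*x^2 - 3*x + 3.
∫_{-1}^{1} of each monomial x^k gives [2/(k+1) if k even, 0 if k odd]. Integrating term-by-term (or equivalently evaluating the antiderivative F(x) = x^6/3 + 4*x^5/5 - x^4/4 - 8*x^3/3 - 3*x^2/2 + 3*x at the endpoints):
  F(1) − F(−1) = -17/60 − (-51/20) = 34/15.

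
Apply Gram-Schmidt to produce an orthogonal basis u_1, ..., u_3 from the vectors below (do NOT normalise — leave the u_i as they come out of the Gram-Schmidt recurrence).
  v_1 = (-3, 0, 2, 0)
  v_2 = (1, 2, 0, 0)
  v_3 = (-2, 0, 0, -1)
Orthogonal basis:
  u_1 = (-3, 0, 2, 0)
  u_2 = (4/13, 2, 6/13, 0)
  u_3 = (-4/7, 2/7, -6/7, -1)

Apply the Gram-Schmidt recurrence
  u_1 = v_1
  u_i = v_i − Σ_{j<i} ((v_i · u_j) / (u_j · u_j)) · u_j.

Step by step this gives:
  u_1 = (-3, 0, 2, 0)
  u_2 = (4/13, 2, 6/13, 0)
  u_3 = (-4/7, 2/7, -6/7, -1)

Orthogonality check:
  u_2 · u_1 = 0 (should be 0)
  u_3 · u_1 = 0 (should be 0)
  u_3 · u_2 = 0 (should be 0)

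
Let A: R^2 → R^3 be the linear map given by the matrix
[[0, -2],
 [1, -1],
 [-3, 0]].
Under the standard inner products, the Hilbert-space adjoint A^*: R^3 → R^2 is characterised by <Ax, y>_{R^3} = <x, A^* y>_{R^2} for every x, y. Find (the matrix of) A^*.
A^* = A^T =
[[0, 1, -3],
 [-2, -1, 0]]

For real matrices with standard dot products, the defining identity <Ax, y> = <x, A^* y> gives (Ax)^T y = x^T (A^*) y, i.e. x^T A^T y = x^T (A^*) y. Since this holds for all x, y, we must have A^* = A^T. Therefore
A^* =
[[0, 1, -3],
 [-2, -1, 0]].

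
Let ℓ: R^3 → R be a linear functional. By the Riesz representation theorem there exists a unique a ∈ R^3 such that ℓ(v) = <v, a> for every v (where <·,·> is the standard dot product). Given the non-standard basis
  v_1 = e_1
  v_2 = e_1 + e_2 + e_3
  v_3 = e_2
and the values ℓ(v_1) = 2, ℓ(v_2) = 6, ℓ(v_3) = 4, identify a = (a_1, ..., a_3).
a = (2, 4, 0)

Write a = (a_1, ..., a_3) in the standard basis. For each basis vector v_i, ℓ(v_i) = <v_i, a> is a linear equation in the a_j's. Collect the n equations into a matrix system V a = ℓ, where row i of V is v_i (expressed in the standard basis). Since V is invertible (lower-triangular with 1s on the diagonal, up to permutation), solve by back-substitution:
  V =
[[1, 0, 0],
 [1, 1, 1],
 [0, 1, 0]]
  V a = (2, 6, 4)
Solving gives a = (2, 4, 0).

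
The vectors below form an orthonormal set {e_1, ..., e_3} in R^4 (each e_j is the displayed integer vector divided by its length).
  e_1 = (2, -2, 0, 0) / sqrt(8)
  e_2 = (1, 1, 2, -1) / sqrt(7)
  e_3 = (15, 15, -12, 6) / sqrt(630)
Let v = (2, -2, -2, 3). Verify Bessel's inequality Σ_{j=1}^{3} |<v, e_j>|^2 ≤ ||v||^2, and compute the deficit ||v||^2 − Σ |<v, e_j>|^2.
Σ |<v, e_j>|^2 = 89/5; ||v||^2 = 21; deficit = 16/5

Write each e_j = u_j / sqrt(<u_j, u_j>) where u_j is the displayed integer vector. Then <v, e_j> = <v, u_j> / sqrt(<u_j, u_j>), so |<v, e_j>|^2 = <v, u_j>^2 / <u_j, u_j>.
Coefficients: <v, e_1> = 8/sqrt(8), <v, e_2> = -7/sqrt(7), <v, e_3> = 42/sqrt(630).
Square and sum: Σ |<v, e_j>|^2 = 89/5.
Compute ||v||^2 = v·v = 21.
Deficit = 21 − 89/5 = 16/5 ≥ 0, confirming Bessel's inequality. (The deficit equals ||v − Σ <v,e_j> e_j||^2, the squared distance from v to span{e_j}.)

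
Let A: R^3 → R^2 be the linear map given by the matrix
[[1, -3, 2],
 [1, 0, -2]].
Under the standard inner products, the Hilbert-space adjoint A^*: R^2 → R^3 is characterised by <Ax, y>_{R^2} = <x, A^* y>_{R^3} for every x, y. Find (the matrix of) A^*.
A^* = A^T =
[[1, 1],
 [-3, 0],
 [2, -2]]

For real matrices with standard dot products, the defining identity <Ax, y> = <x, A^* y> gives (Ax)^T y = x^T (A^*) y, i.e. x^T A^T y = x^T (A^*) y. Since this holds for all x, y, we must have A^* = A^T. Therefore
A^* =
[[1, 1],
 [-3, 0],
 [2, -2]].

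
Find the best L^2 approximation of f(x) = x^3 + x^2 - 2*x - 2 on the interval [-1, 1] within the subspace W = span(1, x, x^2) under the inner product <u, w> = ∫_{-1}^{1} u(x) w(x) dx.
g(x) = x^2 - 7*x/5 - 2

The best approximation g ∈ W is the orthogonal projection of f onto W. Writing g = a_0 + a_1 x + a_2 x^2, the coefficients solve the normal equations G · a = b where
  G_{ij} = <φ_i, φ_j> and b_i = <f, φ_i>, with φ_0 = 1, φ_1 = x, φ_2 = x^2.
G =
  [2, 0, 2/3]
  [0, 2/3, 0]
  [2/3, 0, 2/5],
b = (-10/3, -14/15, -14/15).
Solving gives a_0 = -2, a_1 = -7/5, a_2 = 1, so
  g(x) = x^2 - 7*x/5 - 2.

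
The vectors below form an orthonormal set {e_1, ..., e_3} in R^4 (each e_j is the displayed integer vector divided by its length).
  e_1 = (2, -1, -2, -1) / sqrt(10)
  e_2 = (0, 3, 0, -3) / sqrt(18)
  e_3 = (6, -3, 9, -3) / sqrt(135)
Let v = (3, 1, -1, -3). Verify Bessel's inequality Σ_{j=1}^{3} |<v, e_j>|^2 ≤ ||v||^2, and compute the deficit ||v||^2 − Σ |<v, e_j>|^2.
Σ |<v, e_j>|^2 = 59/3; ||v||^2 = 20; deficit = 1/3

Write each e_j = u_j / sqrt(<u_j, u_j>) where u_j is the displayed integer vector. Then <v, e_j> = <v, u_j> / sqrt(<u_j, u_j>), so |<v, e_j>|^2 = <v, u_j>^2 / <u_j, u_j>.
Coefficients: <v, e_1> = 10/sqrt(10), <v, e_2> = 12/sqrt(18), <v, e_3> = 15/sqrt(135).
Square and sum: Σ |<v, e_j>|^2 = 59/3.
Compute ||v||^2 = v·v = 20.
Deficit = 20 − 59/3 = 1/3 ≥ 0, confirming Bessel's inequality. (The deficit equals ||v − Σ <v,e_j> e_j||^2, the squared distance from v to span{e_j}.)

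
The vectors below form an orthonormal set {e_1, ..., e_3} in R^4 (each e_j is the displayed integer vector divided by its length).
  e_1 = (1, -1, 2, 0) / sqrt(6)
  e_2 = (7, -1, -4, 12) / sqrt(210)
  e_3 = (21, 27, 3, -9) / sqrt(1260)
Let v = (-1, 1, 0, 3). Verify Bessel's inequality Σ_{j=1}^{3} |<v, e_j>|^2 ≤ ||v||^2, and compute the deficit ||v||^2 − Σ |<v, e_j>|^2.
Σ |<v, e_j>|^2 = 19/4; ||v||^2 = 11; deficit = 25/4

Write each e_j = u_j / sqrt(<u_j, u_j>) where u_j is the displayed integer vector. Then <v, e_j> = <v, u_j> / sqrt(<u_j, u_j>), so |<v, e_j>|^2 = <v, u_j>^2 / <u_j, u_j>.
Coefficients: <v, e_1> = -2/sqrt(6), <v, e_2> = 28/sqrt(210), <v, e_3> = -21/sqrt(1260).
Square and sum: Σ |<v, e_j>|^2 = 19/4.
Compute ||v||^2 = v·v = 11.
Deficit = 11 − 19/4 = 25/4 ≥ 0, confirming Bessel's inequality. (The deficit equals ||v − Σ <v,e_j> e_j||^2, the squared distance from v to span{e_j}.)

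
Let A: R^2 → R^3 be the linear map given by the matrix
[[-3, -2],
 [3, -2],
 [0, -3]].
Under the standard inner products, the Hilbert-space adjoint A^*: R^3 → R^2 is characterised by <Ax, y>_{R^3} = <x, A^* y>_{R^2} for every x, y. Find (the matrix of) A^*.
A^* = A^T =
[[-3, 3, 0],
 [-2, -2, -3]]

For real matrices with standard dot products, the defining identity <Ax, y> = <x, A^* y> gives (Ax)^T y = x^T (A^*) y, i.e. x^T A^T y = x^T (A^*) y. Since this holds for all x, y, we must have A^* = A^T. Therefore
A^* =
[[-3, 3, 0],
 [-2, -2, -3]].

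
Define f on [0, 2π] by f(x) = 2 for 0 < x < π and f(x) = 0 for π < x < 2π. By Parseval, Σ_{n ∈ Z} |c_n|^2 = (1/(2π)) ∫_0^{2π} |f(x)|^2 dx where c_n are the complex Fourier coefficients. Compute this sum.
Σ |c_n|^2 = 2

Parseval equates the L^2 energy of f (normalised by 1/(2π)) with the ℓ^2 sum of its Fourier coefficients: (1/(2π)) ∫_0^{2π} |f|^2 = Σ |c_n|^2.
Compute the left side: (1/(2π)) [∫_0^π 2^2 dx + ∫_π^{2π} 0^2 dx] = (1/(2π)) · (4π + 0π) = (4 + 0)/2 = 2.
So Σ_{n ∈ Z} |c_n|^2 = 2.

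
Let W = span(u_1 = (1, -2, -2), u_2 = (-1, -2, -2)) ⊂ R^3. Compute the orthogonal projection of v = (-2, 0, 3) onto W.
proj_W(v) = (-2, 3/2, 3/2)

Set up U = [u_1 | ... | u_2] ∈ R^(3×2). The projector onto W = col(U) is P = U (U^T U)^(-1) U^T.
Compute U^T U =
  [9, 7]
  [7, 9],
and U^T v = (-8, -4).
Solve U^T U · c = U^T v for the coefficients: c = (-11/8, 5/8). The projection is proj_W(v) = U c.
Check: (v - proj_W(v)) · u_1 = 0  (should be 0).
Check: (v - proj_W(v)) · u_2 = 0  (should be 0).
Result: proj_W(v) = (-2, 3/2, 3/2).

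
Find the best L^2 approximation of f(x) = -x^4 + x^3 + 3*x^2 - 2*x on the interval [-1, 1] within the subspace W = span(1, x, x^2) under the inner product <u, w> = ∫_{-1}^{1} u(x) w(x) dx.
g(x) = 15*x^2/7 - 7*x/5 + 3/35

The best approximation g ∈ W is the orthogonal projection of f onto W. Writing g = a_0 + a_1 x + a_2 x^2, the coefficients solve the normal equations G · a = b where
  G_{ij} = <φ_i, φ_j> and b_i = <f, φ_i>, with φ_0 = 1, φ_1 = x, φ_2 = x^2.
G =
  [2, 0, 2/3]
  [0, 2/3, 0]
  [2/3, 0, 2/5],
b = (8/5, -14/15, 32/35).
Solving gives a_0 = 3/35, a_1 = -7/5, a_2 = 15/7, so
  g(x) = 15*x^2/7 - 7*x/5 + 3/35.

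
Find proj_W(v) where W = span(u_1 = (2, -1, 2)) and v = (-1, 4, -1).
proj_W(v) = (-16/9, 8/9, -16/9)

Set up U = [u_1 | ... | u_1] ∈ R^(3×1). The projector onto W = col(U) is P = U (U^T U)^(-1) U^T.
Compute U^T U =
  [9],
and U^T v = (-8).
Solve U^T U · c = U^T v for the coefficients: c = (-8/9). The projection is proj_W(v) = U c.
Check: (v - proj_W(v)) · u_1 = 0  (should be 0).
Result: proj_W(v) = (-16/9, 8/9, -16/9).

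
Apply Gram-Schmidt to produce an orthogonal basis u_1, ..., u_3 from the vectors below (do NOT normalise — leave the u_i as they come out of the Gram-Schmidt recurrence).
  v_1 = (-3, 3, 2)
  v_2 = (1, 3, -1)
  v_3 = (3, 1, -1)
Orthogonal basis:
  u_1 = (-3, 3, 2)
  u_2 = (17/11, 27/11, -15/11)
  u_3 = (72/113, 8/113, 96/113)

Apply the Gram-Schmidt recurrence
  u_1 = v_1
  u_i = v_i − Σ_{j<i} ((v_i · u_j) / (u_j · u_j)) · u_j.

Step by step this gives:
  u_1 = (-3, 3, 2)
  u_2 = (17/11, 27/11, -15/11)
  u_3 = (72/113, 8/113, 96/113)

Orthogonality check:
  u_2 · u_1 = 0 (should be 0)
  u_3 · u_1 = 0 (should be 0)
  u_3 · u_2 = 0 (should be 0)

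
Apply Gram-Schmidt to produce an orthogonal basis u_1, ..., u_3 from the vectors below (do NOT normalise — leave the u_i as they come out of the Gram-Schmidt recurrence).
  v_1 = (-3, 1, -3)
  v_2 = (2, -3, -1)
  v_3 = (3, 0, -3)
Orthogonal basis:
  u_1 = (-3, 1, -3)
  u_2 = (20/19, -51/19, -37/19)
  u_3 = (51/23, 459/230, -357/230)

Apply the Gram-Schmidt recurrence
  u_1 = v_1
  u_i = v_i − Σ_{j<i} ((v_i · u_j) / (u_j · u_j)) · u_j.

Step by step this gives:
  u_1 = (-3, 1, -3)
  u_2 = (20/19, -51/19, -37/19)
  u_3 = (51/23, 459/230, -357/230)

Orthogonality check:
  u_2 · u_1 = 0 (should be 0)
  u_3 · u_1 = 0 (should be 0)
  u_3 · u_2 = 0 (should be 0)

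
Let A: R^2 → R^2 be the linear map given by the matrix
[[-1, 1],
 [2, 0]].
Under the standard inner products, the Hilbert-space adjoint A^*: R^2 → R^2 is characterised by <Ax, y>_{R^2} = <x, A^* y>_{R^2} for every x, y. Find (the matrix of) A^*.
A^* = A^T =
[[-1, 2],
 [1, 0]]

For real matrices with standard dot products, the defining identity <Ax, y> = <x, A^* y> gives (Ax)^T y = x^T (A^*) y, i.e. x^T A^T y = x^T (A^*) y. Since this holds for all x, y, we must have A^* = A^T. Therefore
A^* =
[[-1, 2],
 [1, 0]].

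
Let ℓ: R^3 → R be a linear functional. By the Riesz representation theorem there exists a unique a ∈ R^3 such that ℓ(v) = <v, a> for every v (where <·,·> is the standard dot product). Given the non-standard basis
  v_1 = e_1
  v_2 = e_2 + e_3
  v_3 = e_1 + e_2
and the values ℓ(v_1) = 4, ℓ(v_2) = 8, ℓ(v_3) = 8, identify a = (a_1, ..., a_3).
a = (4, 4, 4)

Write a = (a_1, ..., a_3) in the standard basis. For each basis vector v_i, ℓ(v_i) = <v_i, a> is a linear equation in the a_j's. Collect the n equations into a matrix system V a = ℓ, where row i of V is v_i (expressed in the standard basis). Since V is invertible (lower-triangular with 1s on the diagonal, up to permutation), solve by back-substitution:
  V =
[[1, 0, 0],
 [0, 1, 1],
 [1, 1, 0]]
  V a = (4, 8, 8)
Solving gives a = (4, 4, 4).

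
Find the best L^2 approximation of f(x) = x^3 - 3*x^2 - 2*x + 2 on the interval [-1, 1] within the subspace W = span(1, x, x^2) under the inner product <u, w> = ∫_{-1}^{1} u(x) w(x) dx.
g(x) = -3*x^2 - 7*x/5 + 2

The best approximation g ∈ W is the orthogonal projection of f onto W. Writing g = a_0 + a_1 x + a_2 x^2, the coefficients solve the normal equations G · a = b where
  G_{ij} = <φ_i, φ_j> and b_i = <f, φ_i>, with φ_0 = 1, φ_1 = x, φ_2 = x^2.
G =
  [2, 0, 2/3]
  [0, 2/3, 0]
  [2/3, 0, 2/5],
b = (2, -14/15, 2/15).
Solving gives a_0 = 2, a_1 = -7/5, a_2 = -3, so
  g(x) = -3*x^2 - 7*x/5 + 2.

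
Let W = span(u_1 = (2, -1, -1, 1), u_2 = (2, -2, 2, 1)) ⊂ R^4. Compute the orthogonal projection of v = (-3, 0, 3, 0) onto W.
proj_W(v) = (-24/11, 9/22, 69/22, -12/11)

Set up U = [u_1 | ... | u_2] ∈ R^(4×2). The projector onto W = col(U) is P = U (U^T U)^(-1) U^T.
Compute U^T U =
  [7, 5]
  [5, 13],
and U^T v = (-9, 0).
Solve U^T U · c = U^T v for the coefficients: c = (-39/22, 15/22). The projection is proj_W(v) = U c.
Check: (v - proj_W(v)) · u_1 = 0  (should be 0).
Check: (v - proj_W(v)) · u_2 = 0  (should be 0).
Result: proj_W(v) = (-24/11, 9/22, 69/22, -12/11).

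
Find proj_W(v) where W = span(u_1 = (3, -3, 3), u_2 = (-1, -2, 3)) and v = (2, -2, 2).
proj_W(v) = (2, -2, 2)

Set up U = [u_1 | ... | u_2] ∈ R^(3×2). The projector onto W = col(U) is P = U (U^T U)^(-1) U^T.
Compute U^T U =
  [27, 12]
  [12, 14],
and U^T v = (18, 8).
Solve U^T U · c = U^T v for the coefficients: c = (2/3, 0). The projection is proj_W(v) = U c.
Check: (v - proj_W(v)) · u_1 = 0  (should be 0).
Check: (v - proj_W(v)) · u_2 = 0  (should be 0).
Result: proj_W(v) = (2, -2, 2).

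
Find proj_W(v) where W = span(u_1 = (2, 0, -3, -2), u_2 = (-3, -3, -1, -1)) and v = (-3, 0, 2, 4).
proj_W(v) = (-887/339, -31/113, 1160/339, 763/339)

Set up U = [u_1 | ... | u_2] ∈ R^(4×2). The projector onto W = col(U) is P = U (U^T U)^(-1) U^T.
Compute U^T U =
  [17, -1]
  [-1, 20],
and U^T v = (-20, 3).
Solve U^T U · c = U^T v for the coefficients: c = (-397/339, 31/339). The projection is proj_W(v) = U c.
Check: (v - proj_W(v)) · u_1 = 0  (should be 0).
Check: (v - proj_W(v)) · u_2 = 0  (should be 0).
Result: proj_W(v) = (-887/339, -31/113, 1160/339, 763/339).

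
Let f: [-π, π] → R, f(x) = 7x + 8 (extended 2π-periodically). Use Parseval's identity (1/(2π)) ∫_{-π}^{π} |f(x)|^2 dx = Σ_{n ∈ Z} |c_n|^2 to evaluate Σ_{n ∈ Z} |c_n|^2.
Σ |c_n|^2 = 49π^2/3 + 64

Expand and integrate term by term over [-π, π]:
  ∫ (7x)^2 dx = 49·(2π^3/3); ∫ 2·7·(8)·x dx = 0 (odd integrand); ∫ 8^2 dx = 64·2π.
So (1/(2π)) ∫_{-π}^{π} (7x + 8)^2 dx = 49π^2/3 + 64 = 49π^2/3 + 64.
Parseval ⇒ Σ |c_n|^2 = 49π^2/3 + 64.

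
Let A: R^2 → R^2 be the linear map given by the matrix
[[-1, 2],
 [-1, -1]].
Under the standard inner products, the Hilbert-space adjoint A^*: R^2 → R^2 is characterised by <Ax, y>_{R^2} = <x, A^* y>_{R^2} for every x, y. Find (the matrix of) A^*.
A^* = A^T =
[[-1, -1],
 [2, -1]]

For real matrices with standard dot products, the defining identity <Ax, y> = <x, A^* y> gives (Ax)^T y = x^T (A^*) y, i.e. x^T A^T y = x^T (A^*) y. Since this holds for all x, y, we must have A^* = A^T. Therefore
A^* =
[[-1, -1],
 [2, -1]].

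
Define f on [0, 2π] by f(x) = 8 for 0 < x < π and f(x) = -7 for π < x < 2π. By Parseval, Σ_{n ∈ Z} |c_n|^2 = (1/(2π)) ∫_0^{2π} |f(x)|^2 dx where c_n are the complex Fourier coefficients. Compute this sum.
Σ |c_n|^2 = 113/2

Parseval equates the L^2 energy of f (normalised by 1/(2π)) with the ℓ^2 sum of its Fourier coefficients: (1/(2π)) ∫_0^{2π} |f|^2 = Σ |c_n|^2.
Compute the left side: (1/(2π)) [∫_0^π 8^2 dx + ∫_π^{2π} (-7)^2 dx] = (1/(2π)) · (64π + 49π) = (64 + 49)/2 = 113/2.
So Σ_{n ∈ Z} |c_n|^2 = 113/2.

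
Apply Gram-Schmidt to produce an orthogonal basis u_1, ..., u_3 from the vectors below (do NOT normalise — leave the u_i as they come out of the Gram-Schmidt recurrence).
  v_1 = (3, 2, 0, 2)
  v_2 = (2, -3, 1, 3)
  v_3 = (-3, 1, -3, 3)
Orthogonal basis:
  u_1 = (3, 2, 0, 2)
  u_2 = (16/17, -63/17, 1, 39/17)
  u_3 = (-192/71, 46/71, -204/71, 242/71)

Apply the Gram-Schmidt recurrence
  u_1 = v_1
  u_i = v_i − Σ_{j<i} ((v_i · u_j) / (u_j · u_j)) · u_j.

Step by step this gives:
  u_1 = (3, 2, 0, 2)
  u_2 = (16/17, -63/17, 1, 39/17)
  u_3 = (-192/71, 46/71, -204/71, 242/71)

Orthogonality check:
  u_2 · u_1 = 0 (should be 0)
  u_3 · u_1 = 0 (should be 0)
  u_3 · u_2 = 0 (should be 0)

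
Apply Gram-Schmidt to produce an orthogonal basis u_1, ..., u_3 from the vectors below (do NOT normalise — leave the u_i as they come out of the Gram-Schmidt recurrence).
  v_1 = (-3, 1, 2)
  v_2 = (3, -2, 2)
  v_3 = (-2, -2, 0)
Orthogonal basis:
  u_1 = (-3, 1, 2)
  u_2 = (3/2, -3/2, 3)
  u_3 = (-8/7, -16/7, -4/7)

Apply the Gram-Schmidt recurrence
  u_1 = v_1
  u_i = v_i − Σ_{j<i} ((v_i · u_j) / (u_j · u_j)) · u_j.

Step by step this gives:
  u_1 = (-3, 1, 2)
  u_2 = (3/2, -3/2, 3)
  u_3 = (-8/7, -16/7, -4/7)

Orthogonality check:
  u_2 · u_1 = 0 (should be 0)
  u_3 · u_1 = 0 (should be 0)
  u_3 · u_2 = 0 (should be 0)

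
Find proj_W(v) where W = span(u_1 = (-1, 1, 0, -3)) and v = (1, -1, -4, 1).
proj_W(v) = (5/11, -5/11, 0, 15/11)

Set up U = [u_1 | ... | u_1] ∈ R^(4×1). The projector onto W = col(U) is P = U (U^T U)^(-1) U^T.
Compute U^T U =
  [11],
and U^T v = (-5).
Solve U^T U · c = U^T v for the coefficients: c = (-5/11). The projection is proj_W(v) = U c.
Check: (v - proj_W(v)) · u_1 = 0  (should be 0).
Result: proj_W(v) = (5/11, -5/11, 0, 15/11).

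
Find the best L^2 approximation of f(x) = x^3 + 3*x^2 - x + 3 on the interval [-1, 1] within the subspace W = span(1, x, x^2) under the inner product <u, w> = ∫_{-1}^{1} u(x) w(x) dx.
g(x) = 3*x^2 - 2*x/5 + 3

The best approximation g ∈ W is the orthogonal projection of f onto W. Writing g = a_0 + a_1 x + a_2 x^2, the coefficients solve the normal equations G · a = b where
  G_{ij} = <φ_i, φ_j> and b_i = <f, φ_i>, with φ_0 = 1, φ_1 = x, φ_2 = x^2.
G =
  [2, 0, 2/3]
  [0, 2/3, 0]
  [2/3, 0, 2/5],
b = (8, -4/15, 16/5).
Solving gives a_0 = 3, a_1 = -2/5, a_2 = 3, so
  g(x) = 3*x^2 - 2*x/5 + 3.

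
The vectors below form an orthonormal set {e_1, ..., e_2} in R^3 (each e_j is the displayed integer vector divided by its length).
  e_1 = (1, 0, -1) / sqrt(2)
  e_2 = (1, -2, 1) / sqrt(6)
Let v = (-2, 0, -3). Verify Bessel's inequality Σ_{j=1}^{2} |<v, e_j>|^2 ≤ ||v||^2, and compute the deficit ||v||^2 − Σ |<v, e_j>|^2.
Σ |<v, e_j>|^2 = 14/3; ||v||^2 = 13; deficit = 25/3

Write each e_j = u_j / sqrt(<u_j, u_j>) where u_j is the displayed integer vector. Then <v, e_j> = <v, u_j> / sqrt(<u_j, u_j>), so |<v, e_j>|^2 = <v, u_j>^2 / <u_j, u_j>.
Coefficients: <v, e_1> = 1/sqrt(2), <v, e_2> = -5/sqrt(6).
Square and sum: Σ |<v, e_j>|^2 = 14/3.
Compute ||v||^2 = v·v = 13.
Deficit = 13 − 14/3 = 25/3 ≥ 0, confirming Bessel's inequality. (The deficit equals ||v − Σ <v,e_j> e_j||^2, the squared distance from v to span{e_j}.)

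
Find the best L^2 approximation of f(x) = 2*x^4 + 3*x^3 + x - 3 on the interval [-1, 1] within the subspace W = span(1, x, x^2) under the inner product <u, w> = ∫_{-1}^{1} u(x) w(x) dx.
g(x) = 12*x^2/7 + 14*x/5 - 111/35

The best approximation g ∈ W is the orthogonal projection of f onto W. Writing g = a_0 + a_1 x + a_2 x^2, the coefficients solve the normal equations G · a = b where
  G_{ij} = <φ_i, φ_j> and b_i = <f, φ_i>, with φ_0 = 1, φ_1 = x, φ_2 = x^2.
G =
  [2, 0, 2/3]
  [0, 2/3, 0]
  [2/3, 0, 2/5],
b = (-26/5, 28/15, -10/7).
Solving gives a_0 = -111/35, a_1 = 14/5, a_2 = 12/7, so
  g(x) = 12*x^2/7 + 14*x/5 - 111/35.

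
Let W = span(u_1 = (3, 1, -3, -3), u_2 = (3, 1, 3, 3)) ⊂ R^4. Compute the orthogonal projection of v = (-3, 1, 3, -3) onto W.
proj_W(v) = (-12/5, -4/5, 0, 0)

Set up U = [u_1 | ... | u_2] ∈ R^(4×2). The projector onto W = col(U) is P = U (U^T U)^(-1) U^T.
Compute U^T U =
  [28, -8]
  [-8, 28],
and U^T v = (-8, -8).
Solve U^T U · c = U^T v for the coefficients: c = (-2/5, -2/5). The projection is proj_W(v) = U c.
Check: (v - proj_W(v)) · u_1 = 0  (should be 0).
Check: (v - proj_W(v)) · u_2 = 0  (should be 0).
Result: proj_W(v) = (-12/5, -4/5, 0, 0).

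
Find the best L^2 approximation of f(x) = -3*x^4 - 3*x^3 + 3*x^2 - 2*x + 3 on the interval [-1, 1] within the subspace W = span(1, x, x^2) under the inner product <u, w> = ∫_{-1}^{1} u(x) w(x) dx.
g(x) = 3*x^2/7 - 19*x/5 + 114/35

The best approximation g ∈ W is the orthogonal projection of f onto W. Writing g = a_0 + a_1 x + a_2 x^2, the coefficients solve the normal equations G · a = b where
  G_{ij} = <φ_i, φ_j> and b_i = <f, φ_i>, with φ_0 = 1, φ_1 = x, φ_2 = x^2.
G =
  [2, 0, 2/3]
  [0, 2/3, 0]
  [2/3, 0, 2/5],
b = (34/5, -38/15, 82/35).
Solving gives a_0 = 114/35, a_1 = -19/5, a_2 = 3/7, so
  g(x) = 3*x^2/7 - 19*x/5 + 114/35.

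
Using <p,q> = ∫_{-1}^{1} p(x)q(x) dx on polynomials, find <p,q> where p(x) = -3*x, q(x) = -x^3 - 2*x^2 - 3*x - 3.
<p,q> = 36/5

Expand the product: p(x)·q(x) = 3*x^4 + 6*x^3 + 9*x^2 + 9*x.
∫_{-1}^{1} of each monomial x^k gives [2/(k+1) if k even, 0 if k odd]. Integrating term-by-term (or equivalently evaluating the antiderivative F(x) = 3*x^5/5 + 3*x^4/2 + 3*x^3 + 9*x^2/2 at the endpoints):
  F(1) − F(−1) = 48/5 − (12/5) = 36/5.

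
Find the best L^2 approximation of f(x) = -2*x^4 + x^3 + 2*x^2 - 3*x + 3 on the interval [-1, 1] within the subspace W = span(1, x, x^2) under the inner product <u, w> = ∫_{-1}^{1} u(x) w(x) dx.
g(x) = 2*x^2/7 - 12*x/5 + 111/35

The best approximation g ∈ W is the orthogonal projection of f onto W. Writing g = a_0 + a_1 x + a_2 x^2, the coefficients solve the normal equations G · a = b where
  G_{ij} = <φ_i, φ_j> and b_i = <f, φ_i>, with φ_0 = 1, φ_1 = x, φ_2 = x^2.
G =
  [2, 0, 2/3]
  [0, 2/3, 0]
  [2/3, 0, 2/5],
b = (98/15, -8/5, 78/35).
Solving gives a_0 = 111/35, a_1 = -12/5, a_2 = 2/7, so
  g(x) = 2*x^2/7 - 12*x/5 + 111/35.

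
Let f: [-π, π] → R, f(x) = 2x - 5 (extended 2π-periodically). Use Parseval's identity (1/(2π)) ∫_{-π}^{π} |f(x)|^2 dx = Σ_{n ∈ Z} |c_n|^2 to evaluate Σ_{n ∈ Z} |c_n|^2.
Σ |c_n|^2 = 4π^2/3 + 25

Expand and integrate term by term over [-π, π]:
  ∫ (2x)^2 dx = 4·(2π^3/3); ∫ 2·2·(-5)·x dx = 0 (odd integrand); ∫ (-5)^2 dx = 25·2π.
So (1/(2π)) ∫_{-π}^{π} (2x - 5)^2 dx = 4π^2/3 + 25 = 4π^2/3 + 25.
Parseval ⇒ Σ |c_n|^2 = 4π^2/3 + 25.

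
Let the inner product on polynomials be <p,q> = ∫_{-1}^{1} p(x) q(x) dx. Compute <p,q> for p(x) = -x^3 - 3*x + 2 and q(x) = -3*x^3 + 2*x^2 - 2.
<p,q> = -92/105

Expand the product: p(x)·q(x) = 3*x^6 - 2*x^5 + 9*x^4 - 10*x^3 + 4*x^2 + 6*x - 4.
∫_{-1}^{1} of each monomial x^k gives [2/(k+1) if k even, 0 if k odd]. Integrating term-by-term (or equivalently evaluating the antiderivative F(x) = 3*x^7/7 - x^6/3 + 9*x^5/5 - 5*x^4/2 + 4*x^3/3 + 3*x^2 - 4*x at the endpoints):
  F(1) − F(−1) = -19/70 − (127/210) = -92/105.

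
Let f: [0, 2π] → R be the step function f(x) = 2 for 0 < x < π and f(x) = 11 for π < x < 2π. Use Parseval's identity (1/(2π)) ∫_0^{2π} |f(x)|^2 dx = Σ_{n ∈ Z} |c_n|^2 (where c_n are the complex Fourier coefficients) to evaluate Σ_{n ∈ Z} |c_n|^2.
Σ |c_n|^2 = 125/2

Parseval equates the L^2 energy of f (normalised by 1/(2π)) with the ℓ^2 sum of its Fourier coefficients: (1/(2π)) ∫_0^{2π} |f|^2 = Σ |c_n|^2.
Compute the left side: (1/(2π)) [∫_0^π 2^2 dx + ∫_π^{2π} 11^2 dx] = (1/(2π)) · (4π + 121π) = (4 + 121)/2 = 125/2.
So Σ_{n ∈ Z} |c_n|^2 = 125/2.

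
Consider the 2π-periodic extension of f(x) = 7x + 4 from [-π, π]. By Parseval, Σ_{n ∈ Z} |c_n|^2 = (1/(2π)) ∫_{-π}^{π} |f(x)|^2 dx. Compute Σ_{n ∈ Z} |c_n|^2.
Σ |c_n|^2 = 49π^2/3 + 16

Expand and integrate term by term over [-π, π]:
  ∫ (7x)^2 dx = 49·(2π^3/3); ∫ 2·7·(4)·x dx = 0 (odd integrand); ∫ 4^2 dx = 16·2π.
So (1/(2π)) ∫_{-π}^{π} (7x + 4)^2 dx = 49π^2/3 + 16 = 49π^2/3 + 16.
Parseval ⇒ Σ |c_n|^2 = 49π^2/3 + 16.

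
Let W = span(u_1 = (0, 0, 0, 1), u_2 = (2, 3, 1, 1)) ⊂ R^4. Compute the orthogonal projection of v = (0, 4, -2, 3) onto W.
proj_W(v) = (10/7, 15/7, 5/7, 3)

Set up U = [u_1 | ... | u_2] ∈ R^(4×2). The projector onto W = col(U) is P = U (U^T U)^(-1) U^T.
Compute U^T U =
  [1, 1]
  [1, 15],
and U^T v = (3, 13).
Solve U^T U · c = U^T v for the coefficients: c = (16/7, 5/7). The projection is proj_W(v) = U c.
Check: (v - proj_W(v)) · u_1 = 0  (should be 0).
Check: (v - proj_W(v)) · u_2 = 0  (should be 0).
Result: proj_W(v) = (10/7, 15/7, 5/7, 3).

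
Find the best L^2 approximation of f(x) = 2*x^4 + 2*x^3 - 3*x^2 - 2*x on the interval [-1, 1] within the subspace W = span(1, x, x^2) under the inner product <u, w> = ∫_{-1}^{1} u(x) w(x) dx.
g(x) = -9*x^2/7 - 4*x/5 - 6/35

The best approximation g ∈ W is the orthogonal projection of f onto W. Writing g = a_0 + a_1 x + a_2 x^2, the coefficients solve the normal equations G · a = b where
  G_{ij} = <φ_i, φ_j> and b_i = <f, φ_i>, with φ_0 = 1, φ_1 = x, φ_2 = x^2.
G =
  [2, 0, 2/3]
  [0, 2/3, 0]
  [2/3, 0, 2/5],
b = (-6/5, -8/15, -22/35).
Solving gives a_0 = -6/35, a_1 = -4/5, a_2 = -9/7, so
  g(x) = -9*x^2/7 - 4*x/5 - 6/35.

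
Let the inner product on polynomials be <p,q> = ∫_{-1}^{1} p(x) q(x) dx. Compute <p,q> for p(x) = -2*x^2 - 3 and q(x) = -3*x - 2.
<p,q> = 44/3

Expand the product: p(x)·q(x) = 6*x^3 + 4*x^2 + 9*x + 6.
∫_{-1}^{1} of each monomial x^k gives [2/(k+1) if k even, 0 if k odd]. Integrating term-by-term (or equivalently evaluating the antiderivative F(x) = 3*x^4/2 + 4*x^3/3 + 9*x^2/2 + 6*x at the endpoints):
  F(1) − F(−1) = 40/3 − (-4/3) = 44/3.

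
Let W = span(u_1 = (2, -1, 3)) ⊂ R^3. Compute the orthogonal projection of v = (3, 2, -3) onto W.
proj_W(v) = (-5/7, 5/14, -15/14)

Set up U = [u_1 | ... | u_1] ∈ R^(3×1). The projector onto W = col(U) is P = U (U^T U)^(-1) U^T.
Compute U^T U =
  [14],
and U^T v = (-5).
Solve U^T U · c = U^T v for the coefficients: c = (-5/14). The projection is proj_W(v) = U c.
Check: (v - proj_W(v)) · u_1 = 0  (should be 0).
Result: proj_W(v) = (-5/7, 5/14, -15/14).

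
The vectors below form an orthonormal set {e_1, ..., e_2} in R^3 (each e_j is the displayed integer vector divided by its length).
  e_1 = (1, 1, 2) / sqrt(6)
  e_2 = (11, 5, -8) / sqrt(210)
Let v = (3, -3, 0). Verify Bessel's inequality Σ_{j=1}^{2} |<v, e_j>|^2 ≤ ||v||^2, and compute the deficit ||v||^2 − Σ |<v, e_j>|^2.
Σ |<v, e_j>|^2 = 54/35; ||v||^2 = 18; deficit = 576/35

Write each e_j = u_j / sqrt(<u_j, u_j>) where u_j is the displayed integer vector. Then <v, e_j> = <v, u_j> / sqrt(<u_j, u_j>), so |<v, e_j>|^2 = <v, u_j>^2 / <u_j, u_j>.
Coefficients: <v, e_1> = 0/sqrt(6), <v, e_2> = 18/sqrt(210).
Square and sum: Σ |<v, e_j>|^2 = 54/35.
Compute ||v||^2 = v·v = 18.
Deficit = 18 − 54/35 = 576/35 ≥ 0, confirming Bessel's inequality. (The deficit equals ||v − Σ <v,e_j> e_j||^2, the squared distance from v to span{e_j}.)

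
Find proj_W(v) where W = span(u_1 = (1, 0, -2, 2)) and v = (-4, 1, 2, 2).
proj_W(v) = (-4/9, 0, 8/9, -8/9)

Set up U = [u_1 | ... | u_1] ∈ R^(4×1). The projector onto W = col(U) is P = U (U^T U)^(-1) U^T.
Compute U^T U =
  [9],
and U^T v = (-4).
Solve U^T U · c = U^T v for the coefficients: c = (-4/9). The projection is proj_W(v) = U c.
Check: (v - proj_W(v)) · u_1 = 0  (should be 0).
Result: proj_W(v) = (-4/9, 0, 8/9, -8/9).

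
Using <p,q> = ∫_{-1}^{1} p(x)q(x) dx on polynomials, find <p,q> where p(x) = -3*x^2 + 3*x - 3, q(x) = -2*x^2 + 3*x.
<p,q> = 62/5

Expand the product: p(x)·q(x) = 6*x^4 - 15*x^3 + 15*x^2 - 9*x.
∫_{-1}^{1} of each monomial x^k gives [2/(k+1) if k even, 0 if k odd]. Integrating term-by-term (or equivalently evaluating the antiderivative F(x) = 6*x^5/5 - 15*x^4/4 + 5*x^3 - 9*x^2/2 at the endpoints):
  F(1) − F(−1) = -41/20 − (-289/20) = 62/5.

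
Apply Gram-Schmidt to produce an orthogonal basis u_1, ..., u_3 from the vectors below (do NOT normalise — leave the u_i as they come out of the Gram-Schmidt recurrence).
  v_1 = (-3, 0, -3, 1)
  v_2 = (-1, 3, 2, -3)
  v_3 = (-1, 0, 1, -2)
Orthogonal basis:
  u_1 = (-3, 0, -3, 1)
  u_2 = (-37/19, 3, 20/19, -51/19)
  u_3 = (-218/401, -477/401, 107/401, -333/401)

Apply the Gram-Schmidt recurrence
  u_1 = v_1
  u_i = v_i − Σ_{j<i} ((v_i · u_j) / (u_j · u_j)) · u_j.

Step by step this gives:
  u_1 = (-3, 0, -3, 1)
  u_2 = (-37/19, 3, 20/19, -51/19)
  u_3 = (-218/401, -477/401, 107/401, -333/401)

Orthogonality check:
  u_2 · u_1 = 0 (should be 0)
  u_3 · u_1 = 0 (should be 0)
  u_3 · u_2 = 0 (should be 0)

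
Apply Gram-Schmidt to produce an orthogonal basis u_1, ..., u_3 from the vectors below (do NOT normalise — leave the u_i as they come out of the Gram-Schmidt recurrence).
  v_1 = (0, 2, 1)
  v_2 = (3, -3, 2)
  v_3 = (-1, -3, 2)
Orthogonal basis:
  u_1 = (0, 2, 1)
  u_2 = (3, -7/5, 14/5)
  u_3 = (-98/47, -42/47, 84/47)

Apply the Gram-Schmidt recurrence
  u_1 = v_1
  u_i = v_i − Σ_{j<i} ((v_i · u_j) / (u_j · u_j)) · u_j.

Step by step this gives:
  u_1 = (0, 2, 1)
  u_2 = (3, -7/5, 14/5)
  u_3 = (-98/47, -42/47, 84/47)

Orthogonality check:
  u_2 · u_1 = 0 (should be 0)
  u_3 · u_1 = 0 (should be 0)
  u_3 · u_2 = 0 (should be 0)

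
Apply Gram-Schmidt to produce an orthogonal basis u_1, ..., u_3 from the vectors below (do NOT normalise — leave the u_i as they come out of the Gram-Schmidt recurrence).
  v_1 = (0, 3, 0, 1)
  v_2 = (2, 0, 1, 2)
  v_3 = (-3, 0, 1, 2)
Orthogonal basis:
  u_1 = (0, 3, 0, 1)
  u_2 = (2, -3/5, 1, 9/5)
  u_3 = (-115/43, -30/43, 50/43, 90/43)

Apply the Gram-Schmidt recurrence
  u_1 = v_1
  u_i = v_i − Σ_{j<i} ((v_i · u_j) / (u_j · u_j)) · u_j.

Step by step this gives:
  u_1 = (0, 3, 0, 1)
  u_2 = (2, -3/5, 1, 9/5)
  u_3 = (-115/43, -30/43, 50/43, 90/43)

Orthogonality check:
  u_2 · u_1 = 0 (should be 0)
  u_3 · u_1 = 0 (should be 0)
  u_3 · u_2 = 0 (should be 0)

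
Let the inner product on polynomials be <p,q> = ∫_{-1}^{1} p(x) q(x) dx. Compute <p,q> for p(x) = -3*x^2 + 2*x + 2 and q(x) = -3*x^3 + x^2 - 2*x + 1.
<p,q> = -44/15

Expand the product: p(x)·q(x) = 9*x^5 - 9*x^4 + 2*x^3 - 5*x^2 - 2*x + 2.
∫_{-1}^{1} of each monomial x^k gives [2/(k+1) if k even, 0 if k odd]. Integrating term-by-term (or equivalently evaluating the antiderivative F(x) = 3*x^6/2 - 9*x^5/5 + x^4/2 - 5*x^3/3 - x^2 + 2*x at the endpoints):
  F(1) − F(−1) = -7/15 − (37/15) = -44/15.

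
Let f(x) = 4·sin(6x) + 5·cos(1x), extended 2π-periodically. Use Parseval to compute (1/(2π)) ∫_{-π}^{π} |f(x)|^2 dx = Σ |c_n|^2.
Σ |c_n|^2 = 41/2

Expand |f|^2 and use orthogonality of {sin(nx), cos(mx)} on [-π, π]:
  ∫_{-π}^{π} sin(nx)^2 dx = π, ∫ cos(mx)^2 dx = π, and cross terms integrate to 0.
So ∫_{-π}^{π} f(x)^2 dx = 4^2 · π + 5^2 · π = (16 + 25)π.
Divide by 2π: (16 + 25)/2 = 41/2.
By Parseval, this equals Σ |c_n|^2.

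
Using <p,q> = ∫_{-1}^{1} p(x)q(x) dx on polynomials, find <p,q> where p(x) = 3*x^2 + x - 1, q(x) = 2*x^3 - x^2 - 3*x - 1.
<p,q> = -26/15

Expand the product: p(x)·q(x) = 6*x^5 - x^4 - 12*x^3 - 5*x^2 + 2*x + 1.
∫_{-1}^{1} of each monomial x^k gives [2/(k+1) if k even, 0 if k odd]. Integrating term-by-term (or equivalently evaluating the antiderivative F(x) = x^6 - x^5/5 - 3*x^4 - 5*x^3/3 + x^2 + x at the endpoints):
  F(1) − F(−1) = -28/15 − (-2/15) = -26/15.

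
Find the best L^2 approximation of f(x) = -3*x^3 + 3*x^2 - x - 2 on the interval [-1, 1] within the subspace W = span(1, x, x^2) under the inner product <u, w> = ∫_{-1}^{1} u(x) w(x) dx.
g(x) = 3*x^2 - 14*x/5 - 2

The best approximation g ∈ W is the orthogonal projection of f onto W. Writing g = a_0 + a_1 x + a_2 x^2, the coefficients solve the normal equations G · a = b where
  G_{ij} = <φ_i, φ_j> and b_i = <f, φ_i>, with φ_0 = 1, φ_1 = x, φ_2 = x^2.
G =
  [2, 0, 2/3]
  [0, 2/3, 0]
  [2/3, 0, 2/5],
b = (-2, -28/15, -2/15).
Solving gives a_0 = -2, a_1 = -14/5, a_2 = 3, so
  g(x) = 3*x^2 - 14*x/5 - 2.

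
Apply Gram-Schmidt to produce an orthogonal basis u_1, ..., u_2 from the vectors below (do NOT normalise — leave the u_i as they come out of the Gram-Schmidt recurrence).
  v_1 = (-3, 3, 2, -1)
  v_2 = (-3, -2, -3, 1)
Orthogonal basis:
  u_1 = (-3, 3, 2, -1)
  u_2 = (-81/23, -34/23, -61/23, 19/23)

Apply the Gram-Schmidt recurrence
  u_1 = v_1
  u_i = v_i − Σ_{j<i} ((v_i · u_j) / (u_j · u_j)) · u_j.

Step by step this gives:
  u_1 = (-3, 3, 2, -1)
  u_2 = (-81/23, -34/23, -61/23, 19/23)

Orthogonality check:
  u_2 · u_1 = 0 (should be 0)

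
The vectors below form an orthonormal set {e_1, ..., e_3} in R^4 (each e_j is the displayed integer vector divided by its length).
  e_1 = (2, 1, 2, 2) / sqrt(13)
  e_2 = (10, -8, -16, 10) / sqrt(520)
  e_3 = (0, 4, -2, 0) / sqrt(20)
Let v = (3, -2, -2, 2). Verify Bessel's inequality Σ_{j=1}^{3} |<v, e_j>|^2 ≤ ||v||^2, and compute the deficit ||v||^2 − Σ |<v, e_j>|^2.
Σ |<v, e_j>|^2 = 41/2; ||v||^2 = 21; deficit = 1/2

Write each e_j = u_j / sqrt(<u_j, u_j>) where u_j is the displayed integer vector. Then <v, e_j> = <v, u_j> / sqrt(<u_j, u_j>), so |<v, e_j>|^2 = <v, u_j>^2 / <u_j, u_j>.
Coefficients: <v, e_1> = 4/sqrt(13), <v, e_2> = 98/sqrt(520), <v, e_3> = -4/sqrt(20).
Square and sum: Σ |<v, e_j>|^2 = 41/2.
Compute ||v||^2 = v·v = 21.
Deficit = 21 − 41/2 = 1/2 ≥ 0, confirming Bessel's inequality. (The deficit equals ||v − Σ <v,e_j> e_j||^2, the squared distance from v to span{e_j}.)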